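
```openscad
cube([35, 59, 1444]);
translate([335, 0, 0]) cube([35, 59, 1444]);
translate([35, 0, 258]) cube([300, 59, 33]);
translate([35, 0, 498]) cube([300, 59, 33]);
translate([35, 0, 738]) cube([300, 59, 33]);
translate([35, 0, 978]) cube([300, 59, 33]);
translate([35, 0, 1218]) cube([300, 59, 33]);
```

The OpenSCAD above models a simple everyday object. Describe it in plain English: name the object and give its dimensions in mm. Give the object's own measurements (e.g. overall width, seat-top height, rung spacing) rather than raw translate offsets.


A straight ladder. Two 35×59 mm vertical rails, 1444 mm tall, stand 370 mm apart (outside-to-outside) with their front faces coplanar on the −y side. 5 rungs, each 59 mm deep and 33 mm tall, span between the inner faces of the rails, front faces flush with the rails. The lowest rung's underside is at z = 258 mm and rungs are spaced 240 mm apart (underside to underside).


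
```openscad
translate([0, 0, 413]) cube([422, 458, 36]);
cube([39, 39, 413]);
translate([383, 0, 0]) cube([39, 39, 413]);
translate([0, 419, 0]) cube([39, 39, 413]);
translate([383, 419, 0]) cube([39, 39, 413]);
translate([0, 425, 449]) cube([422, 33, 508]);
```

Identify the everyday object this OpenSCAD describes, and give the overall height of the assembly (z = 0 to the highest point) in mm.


A chair. The overall height is 957 mm.

A slab on four corner posts with a tall panel at the back — a chair. The seat slab sits at z = 413 with thickness 36, and the 508 mm backrest starts at the seat top, so the overall height is 413 + 36 + 508 = 957 mm.


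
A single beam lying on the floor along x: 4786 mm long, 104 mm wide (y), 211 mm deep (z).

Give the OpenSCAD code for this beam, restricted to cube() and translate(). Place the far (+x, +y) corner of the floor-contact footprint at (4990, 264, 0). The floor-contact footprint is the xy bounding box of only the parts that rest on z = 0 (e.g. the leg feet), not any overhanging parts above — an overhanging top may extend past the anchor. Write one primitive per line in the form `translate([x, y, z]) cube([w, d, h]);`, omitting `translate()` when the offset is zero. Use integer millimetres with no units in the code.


translate([204, 160, 0]) cube([4786, 104, 211]);


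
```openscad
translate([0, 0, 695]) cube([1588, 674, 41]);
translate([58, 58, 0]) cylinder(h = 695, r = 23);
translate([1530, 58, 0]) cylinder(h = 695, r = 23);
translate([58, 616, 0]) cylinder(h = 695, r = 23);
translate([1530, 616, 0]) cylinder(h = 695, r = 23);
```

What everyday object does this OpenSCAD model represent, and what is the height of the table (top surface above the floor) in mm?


A table. The table height is 736 mm.

A 1588×674×41 slab sits at z = 695 on four Ø46 mm round legs — a table. The top surface is at 695 + 41 = 736 mm.


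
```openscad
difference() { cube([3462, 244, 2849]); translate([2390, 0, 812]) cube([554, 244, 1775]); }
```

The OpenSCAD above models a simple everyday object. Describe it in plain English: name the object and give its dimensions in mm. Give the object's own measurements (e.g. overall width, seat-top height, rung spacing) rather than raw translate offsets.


A wall 3462 mm long (x), 244 mm thick (y), 2849 mm tall, with a rectangular window opening cut through it. The opening is 554 mm wide and 1775 mm tall; its sill is at z = 812 mm and its near (−x) edge is 2390 mm from the wall's −x end. The opening passes through the full wall thickness.


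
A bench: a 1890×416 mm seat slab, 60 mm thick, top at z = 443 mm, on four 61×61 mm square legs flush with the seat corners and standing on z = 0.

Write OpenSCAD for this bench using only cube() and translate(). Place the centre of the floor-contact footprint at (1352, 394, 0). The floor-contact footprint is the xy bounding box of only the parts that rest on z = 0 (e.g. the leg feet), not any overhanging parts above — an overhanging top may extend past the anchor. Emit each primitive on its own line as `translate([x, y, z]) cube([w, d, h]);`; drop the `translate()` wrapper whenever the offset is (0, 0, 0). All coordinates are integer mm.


translate([407, 186, 383]) cube([1890, 416, 60]);
translate([407, 186, 0]) cube([61, 61, 383]);
translate([407, 541, 0]) cube([61, 61, 383]);
translate([2236, 186, 0]) cube([61, 61, 383]);
translate([2236, 541, 0]) cube([61, 61, 383]);


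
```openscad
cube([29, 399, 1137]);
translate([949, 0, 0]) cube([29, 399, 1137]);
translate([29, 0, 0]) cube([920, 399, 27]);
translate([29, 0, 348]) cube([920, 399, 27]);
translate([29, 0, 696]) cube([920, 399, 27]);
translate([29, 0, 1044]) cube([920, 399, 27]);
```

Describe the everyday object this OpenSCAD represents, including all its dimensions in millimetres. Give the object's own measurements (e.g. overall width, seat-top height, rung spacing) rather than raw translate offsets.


An open bookshelf. Two side panels, each 29 mm thick, 399 mm deep and 1137 mm tall, stand 978 mm apart (outside-to-outside). Between them sit 4 shelves, each 27 mm thick and 399 mm deep, spanning the full gap between the sides. The bottom shelf rests on the floor (its underside at z = 0) and the clear gap between one shelf's top and the next shelf's underside is 321 mm.


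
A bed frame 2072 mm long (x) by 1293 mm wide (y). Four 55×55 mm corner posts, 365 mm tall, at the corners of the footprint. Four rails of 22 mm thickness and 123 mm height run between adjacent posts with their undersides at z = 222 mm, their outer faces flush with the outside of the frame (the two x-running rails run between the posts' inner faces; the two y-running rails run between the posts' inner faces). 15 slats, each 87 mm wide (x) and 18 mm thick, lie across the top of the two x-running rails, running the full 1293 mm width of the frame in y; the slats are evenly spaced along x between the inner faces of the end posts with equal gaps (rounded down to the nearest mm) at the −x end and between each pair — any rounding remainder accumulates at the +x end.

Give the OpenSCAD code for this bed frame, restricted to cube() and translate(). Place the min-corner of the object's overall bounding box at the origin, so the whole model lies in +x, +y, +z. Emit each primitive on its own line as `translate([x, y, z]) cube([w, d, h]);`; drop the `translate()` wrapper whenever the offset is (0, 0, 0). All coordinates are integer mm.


cube([55, 55, 365]);
translate([0, 1238, 0]) cube([55, 55, 365]);
translate([2017, 0, 0]) cube([55, 55, 365]);
translate([2017, 1238, 0]) cube([55, 55, 365]);
translate([55, 0, 222]) cube([1962, 22, 123]);
translate([55, 1271, 222]) cube([1962, 22, 123]);
translate([0, 55, 222]) cube([22, 1183, 123]);
translate([2050, 55, 222]) cube([22, 1183, 123]);
translate([96, 0, 345]) cube([87, 1293, 18]);
translate([224, 0, 345]) cube([87, 1293, 18]);
translate([352, 0, 345]) cube([87, 1293, 18]);
translate([480, 0, 345]) cube([87, 1293, 18]);
translate([608, 0, 345]) cube([87, 1293, 18]);
translate([736, 0, 345]) cube([87, 1293, 18]);
translate([864, 0, 345]) cube([87, 1293, 18]);
translate([992, 0, 345]) cube([87, 1293, 18]);
translate([1120, 0, 345]) cube([87, 1293, 18]);
translate([1248, 0, 345]) cube([87, 1293, 18]);
translate([1376, 0, 345]) cube([87, 1293, 18]);
translate([1504, 0, 345]) cube([87, 1293, 18]);
translate([1632, 0, 345]) cube([87, 1293, 18]);
translate([1760, 0, 345]) cube([87, 1293, 18]);
translate([1888, 0, 345]) cube([87, 1293, 18]);


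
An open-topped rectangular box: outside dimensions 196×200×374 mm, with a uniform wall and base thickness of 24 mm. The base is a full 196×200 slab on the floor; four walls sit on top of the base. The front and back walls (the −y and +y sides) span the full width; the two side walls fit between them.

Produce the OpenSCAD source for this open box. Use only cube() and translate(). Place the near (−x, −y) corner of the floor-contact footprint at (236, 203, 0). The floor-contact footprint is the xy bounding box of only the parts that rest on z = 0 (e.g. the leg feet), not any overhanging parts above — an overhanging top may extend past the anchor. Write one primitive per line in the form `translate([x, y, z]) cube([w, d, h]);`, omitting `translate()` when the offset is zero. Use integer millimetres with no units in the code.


translate([236, 203, 0]) cube([196, 200, 24]);
translate([236, 203, 24]) cube([196, 24, 350]);
translate([236, 379, 24]) cube([196, 24, 350]);
translate([236, 227, 24]) cube([24, 152, 350]);
translate([408, 227, 24]) cube([24, 152, 350]);


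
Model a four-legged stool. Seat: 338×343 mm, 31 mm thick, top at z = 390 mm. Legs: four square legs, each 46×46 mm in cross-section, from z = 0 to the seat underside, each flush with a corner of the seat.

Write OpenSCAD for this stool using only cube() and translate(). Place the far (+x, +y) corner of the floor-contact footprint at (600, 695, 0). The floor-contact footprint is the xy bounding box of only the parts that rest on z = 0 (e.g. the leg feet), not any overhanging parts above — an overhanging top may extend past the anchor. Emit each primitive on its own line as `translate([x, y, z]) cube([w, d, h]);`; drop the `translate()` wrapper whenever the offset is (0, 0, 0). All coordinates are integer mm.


translate([262, 352, 359]) cube([338, 343, 31]);
translate([262, 352, 0]) cube([46, 46, 359]);
translate([554, 352, 0]) cube([46, 46, 359]);
translate([262, 649, 0]) cube([46, 46, 359]);
translate([554, 649, 0]) cube([46, 46, 359]);


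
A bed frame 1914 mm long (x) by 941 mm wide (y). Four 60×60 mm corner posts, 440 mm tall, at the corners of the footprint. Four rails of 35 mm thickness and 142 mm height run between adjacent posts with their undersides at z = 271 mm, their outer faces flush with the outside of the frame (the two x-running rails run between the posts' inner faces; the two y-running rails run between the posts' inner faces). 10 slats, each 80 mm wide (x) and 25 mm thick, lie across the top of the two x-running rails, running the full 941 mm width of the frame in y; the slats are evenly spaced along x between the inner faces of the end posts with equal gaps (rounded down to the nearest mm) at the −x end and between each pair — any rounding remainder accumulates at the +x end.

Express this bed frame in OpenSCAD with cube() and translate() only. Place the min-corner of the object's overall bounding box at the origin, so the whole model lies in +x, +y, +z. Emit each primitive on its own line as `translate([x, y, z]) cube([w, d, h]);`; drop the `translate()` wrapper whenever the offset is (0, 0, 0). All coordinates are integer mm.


cube([60, 60, 440]);
translate([0, 881, 0]) cube([60, 60, 440]);
translate([1854, 0, 0]) cube([60, 60, 440]);
translate([1854, 881, 0]) cube([60, 60, 440]);
translate([60, 0, 271]) cube([1794, 35, 142]);
translate([60, 906, 271]) cube([1794, 35, 142]);
translate([0, 60, 271]) cube([35, 821, 142]);
translate([1879, 60, 271]) cube([35, 821, 142]);
translate([150, 0, 413]) cube([80, 941, 25]);
translate([320, 0, 413]) cube([80, 941, 25]);
translate([490, 0, 413]) cube([80, 941, 25]);
translate([660, 0, 413]) cube([80, 941, 25]);
translate([830, 0, 413]) cube([80, 941, 25]);
translate([1000, 0, 413]) cube([80, 941, 25]);
translate([1170, 0, 413]) cube([80, 941, 25]);
translate([1340, 0, 413]) cube([80, 941, 25]);
translate([1510, 0, 413]) cube([80, 941, 25]);
translate([1680, 0, 413]) cube([80, 941, 25]);


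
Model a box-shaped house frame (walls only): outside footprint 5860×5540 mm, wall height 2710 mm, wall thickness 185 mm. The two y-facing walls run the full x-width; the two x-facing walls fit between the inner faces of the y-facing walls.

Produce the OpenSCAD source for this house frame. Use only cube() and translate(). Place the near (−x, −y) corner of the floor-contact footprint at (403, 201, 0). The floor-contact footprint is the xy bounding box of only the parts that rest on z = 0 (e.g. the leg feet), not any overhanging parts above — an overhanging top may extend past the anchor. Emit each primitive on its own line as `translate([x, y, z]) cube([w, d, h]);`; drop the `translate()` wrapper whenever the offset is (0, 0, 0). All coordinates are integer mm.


translate([403, 201, 0]) cube([5860, 185, 2710]);
translate([403, 5556, 0]) cube([5860, 185, 2710]);
translate([403, 386, 0]) cube([185, 5170, 2710]);
translate([6078, 386, 0]) cube([185, 5170, 2710]);


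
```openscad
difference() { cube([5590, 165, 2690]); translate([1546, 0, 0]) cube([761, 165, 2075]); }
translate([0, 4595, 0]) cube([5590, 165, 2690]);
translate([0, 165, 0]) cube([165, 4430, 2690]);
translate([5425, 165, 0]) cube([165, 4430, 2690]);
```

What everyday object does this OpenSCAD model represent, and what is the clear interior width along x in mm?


A single room. The interior width is 5260 mm.

Four walls enclosing a rectangle with a door in the front wall — a room. Outside width 5590 minus two 165 mm walls gives 5260 mm.


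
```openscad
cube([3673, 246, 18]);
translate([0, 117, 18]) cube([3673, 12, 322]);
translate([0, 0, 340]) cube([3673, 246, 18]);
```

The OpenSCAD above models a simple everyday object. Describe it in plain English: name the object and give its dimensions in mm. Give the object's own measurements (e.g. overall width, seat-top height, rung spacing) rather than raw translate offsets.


An I-beam lying along x, 3673 mm long. Overall section height 358 mm. Two flanges 246 mm wide (y) and 18 mm thick, one on the floor and one at the top; a web 12 mm thick runs between them, centred on the flange width.


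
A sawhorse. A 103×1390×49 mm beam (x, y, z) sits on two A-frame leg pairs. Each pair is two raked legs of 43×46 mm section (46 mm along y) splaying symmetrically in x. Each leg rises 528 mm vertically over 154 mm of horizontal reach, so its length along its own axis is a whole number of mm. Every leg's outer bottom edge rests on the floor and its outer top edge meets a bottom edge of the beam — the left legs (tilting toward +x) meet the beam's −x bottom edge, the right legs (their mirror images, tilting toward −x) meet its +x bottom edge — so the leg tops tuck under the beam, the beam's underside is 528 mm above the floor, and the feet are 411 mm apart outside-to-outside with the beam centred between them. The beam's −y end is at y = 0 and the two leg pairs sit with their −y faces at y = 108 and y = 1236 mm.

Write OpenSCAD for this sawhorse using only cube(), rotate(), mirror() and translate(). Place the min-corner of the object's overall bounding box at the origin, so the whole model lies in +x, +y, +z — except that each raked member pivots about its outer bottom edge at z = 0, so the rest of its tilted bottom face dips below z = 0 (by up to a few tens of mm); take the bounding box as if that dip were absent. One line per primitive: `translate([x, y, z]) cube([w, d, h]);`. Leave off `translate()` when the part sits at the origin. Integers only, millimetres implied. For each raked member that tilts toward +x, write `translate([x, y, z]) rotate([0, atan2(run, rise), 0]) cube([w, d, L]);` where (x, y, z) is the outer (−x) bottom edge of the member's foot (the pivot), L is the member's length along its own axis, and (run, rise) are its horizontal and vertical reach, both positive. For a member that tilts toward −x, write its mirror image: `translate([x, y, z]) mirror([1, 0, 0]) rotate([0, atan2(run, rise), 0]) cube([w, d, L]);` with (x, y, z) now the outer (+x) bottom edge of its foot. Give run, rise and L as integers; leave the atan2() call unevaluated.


translate([154, 0, 528]) cube([103, 1390, 49]);
translate([0, 108, 0]) rotate([0, atan2(154, 528), 0]) cube([43, 46, 550]);
translate([411, 108, 0]) mirror([1, 0, 0]) rotate([0, atan2(154, 528), 0]) cube([43, 46, 550]);
translate([0, 1236, 0]) rotate([0, atan2(154, 528), 0]) cube([43, 46, 550]);
translate([411, 1236, 0]) mirror([1, 0, 0]) rotate([0, atan2(154, 528), 0]) cube([43, 46, 550]);


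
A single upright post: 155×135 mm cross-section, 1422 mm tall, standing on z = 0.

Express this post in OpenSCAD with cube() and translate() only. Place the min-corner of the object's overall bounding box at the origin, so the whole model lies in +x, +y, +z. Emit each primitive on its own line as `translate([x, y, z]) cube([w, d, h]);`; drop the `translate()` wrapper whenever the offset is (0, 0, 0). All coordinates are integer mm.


cube([155, 135, 1422]);


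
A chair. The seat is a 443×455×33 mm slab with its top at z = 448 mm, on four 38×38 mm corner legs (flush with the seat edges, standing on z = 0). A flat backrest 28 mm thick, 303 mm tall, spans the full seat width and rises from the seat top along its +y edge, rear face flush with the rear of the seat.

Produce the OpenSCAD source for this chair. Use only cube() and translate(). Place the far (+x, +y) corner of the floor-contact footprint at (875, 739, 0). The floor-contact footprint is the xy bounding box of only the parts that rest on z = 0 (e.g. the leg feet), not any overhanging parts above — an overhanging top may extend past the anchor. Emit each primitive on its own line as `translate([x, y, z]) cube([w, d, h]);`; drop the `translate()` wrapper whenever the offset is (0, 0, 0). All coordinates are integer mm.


// leg_h = 448 - 33 = 415
translate([432, 284, 415]) cube([443, 455, 33]);
translate([432, 284, 0]) cube([38, 38, 415]);
translate([837, 284, 0]) cube([38, 38, 415]);
translate([432, 701, 0]) cube([38, 38, 415]);
translate([837, 701, 0]) cube([38, 38, 415]);
translate([432, 711, 448]) cube([443, 28, 303]);


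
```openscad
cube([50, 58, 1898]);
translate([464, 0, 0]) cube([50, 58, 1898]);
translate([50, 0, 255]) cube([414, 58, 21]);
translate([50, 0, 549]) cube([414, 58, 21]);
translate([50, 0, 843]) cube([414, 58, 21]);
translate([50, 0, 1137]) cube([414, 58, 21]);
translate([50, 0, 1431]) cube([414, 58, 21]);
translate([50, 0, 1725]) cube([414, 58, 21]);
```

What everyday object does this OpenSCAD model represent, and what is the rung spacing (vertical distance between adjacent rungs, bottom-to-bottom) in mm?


A ladder. The rung spacing is 294 mm.

Two tall 50×58 posts with 6 short bars between them — a ladder. Adjacent rungs sit at z = 255 and z = 549, so the spacing is 549 − 255 = 294 mm.


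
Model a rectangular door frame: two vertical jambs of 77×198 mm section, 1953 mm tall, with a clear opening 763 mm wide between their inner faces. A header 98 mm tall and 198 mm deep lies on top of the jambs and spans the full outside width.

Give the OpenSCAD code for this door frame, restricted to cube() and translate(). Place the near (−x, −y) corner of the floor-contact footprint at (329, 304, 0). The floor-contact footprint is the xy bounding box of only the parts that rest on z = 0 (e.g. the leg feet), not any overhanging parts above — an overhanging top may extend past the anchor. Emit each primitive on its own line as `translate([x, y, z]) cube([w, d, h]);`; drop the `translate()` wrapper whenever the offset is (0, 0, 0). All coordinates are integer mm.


translate([329, 304, 0]) cube([77, 198, 1953]);
translate([1169, 304, 0]) cube([77, 198, 1953]);
translate([329, 304, 1953]) cube([917, 198, 98]);


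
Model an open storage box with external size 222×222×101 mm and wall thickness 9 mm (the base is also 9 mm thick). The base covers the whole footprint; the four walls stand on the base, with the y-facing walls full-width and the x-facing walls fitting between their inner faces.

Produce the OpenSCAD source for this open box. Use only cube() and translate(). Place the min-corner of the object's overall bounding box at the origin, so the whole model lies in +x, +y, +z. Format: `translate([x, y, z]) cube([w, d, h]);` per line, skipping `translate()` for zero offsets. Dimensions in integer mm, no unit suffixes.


cube([222, 222, 9]);
translate([0, 0, 9]) cube([222, 9, 92]);
translate([0, 213, 9]) cube([222, 9, 92]);
translate([0, 9, 9]) cube([9, 204, 92]);
translate([213, 9, 9]) cube([9, 204, 92]);


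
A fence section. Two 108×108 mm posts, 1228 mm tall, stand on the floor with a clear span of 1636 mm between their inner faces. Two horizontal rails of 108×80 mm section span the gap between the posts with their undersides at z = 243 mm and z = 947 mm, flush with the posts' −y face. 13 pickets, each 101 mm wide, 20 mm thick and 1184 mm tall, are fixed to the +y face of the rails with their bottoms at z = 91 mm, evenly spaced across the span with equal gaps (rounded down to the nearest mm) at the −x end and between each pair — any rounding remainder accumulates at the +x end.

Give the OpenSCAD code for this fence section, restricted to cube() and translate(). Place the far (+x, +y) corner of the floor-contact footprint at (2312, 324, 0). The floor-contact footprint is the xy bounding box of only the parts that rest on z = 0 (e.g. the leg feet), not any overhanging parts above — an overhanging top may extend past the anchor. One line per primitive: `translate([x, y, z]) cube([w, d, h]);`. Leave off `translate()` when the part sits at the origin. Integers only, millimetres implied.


translate([460, 216, 0]) cube([108, 108, 1228]);
translate([2204, 216, 0]) cube([108, 108, 1228]);
translate([568, 216, 243]) cube([1636, 108, 80]);
translate([568, 216, 947]) cube([1636, 108, 80]);
translate([591, 324, 91]) cube([101, 20, 1184]);
translate([715, 324, 91]) cube([101, 20, 1184]);
translate([839, 324, 91]) cube([101, 20, 1184]);
translate([963, 324, 91]) cube([101, 20, 1184]);
translate([1087, 324, 91]) cube([101, 20, 1184]);
translate([1211, 324, 91]) cube([101, 20, 1184]);
translate([1335, 324, 91]) cube([101, 20, 1184]);
translate([1459, 324, 91]) cube([101, 20, 1184]);
translate([1583, 324, 91]) cube([101, 20, 1184]);
translate([1707, 324, 91]) cube([101, 20, 1184]);
translate([1831, 324, 91]) cube([101, 20, 1184]);
translate([1955, 324, 91]) cube([101, 20, 1184]);
translate([2079, 324, 91]) cube([101, 20, 1184]);


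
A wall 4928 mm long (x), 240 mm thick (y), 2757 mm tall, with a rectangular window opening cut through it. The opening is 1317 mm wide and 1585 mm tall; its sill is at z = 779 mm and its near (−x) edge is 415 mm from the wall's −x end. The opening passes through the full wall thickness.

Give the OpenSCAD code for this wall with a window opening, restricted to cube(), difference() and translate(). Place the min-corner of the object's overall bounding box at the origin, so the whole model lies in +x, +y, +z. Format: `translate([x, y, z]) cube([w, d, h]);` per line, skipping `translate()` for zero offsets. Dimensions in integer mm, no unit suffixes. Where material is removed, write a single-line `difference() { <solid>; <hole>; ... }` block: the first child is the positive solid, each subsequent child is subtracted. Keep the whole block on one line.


difference() { cube([4928, 240, 2757]); translate([415, 0, 779]) cube([1317, 240, 1585]); }


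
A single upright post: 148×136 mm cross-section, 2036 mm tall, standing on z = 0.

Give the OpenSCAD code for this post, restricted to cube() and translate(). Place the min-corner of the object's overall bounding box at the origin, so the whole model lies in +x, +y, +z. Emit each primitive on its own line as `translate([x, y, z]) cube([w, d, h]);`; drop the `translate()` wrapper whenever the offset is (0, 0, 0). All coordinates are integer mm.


cube([148, 136, 2036]);


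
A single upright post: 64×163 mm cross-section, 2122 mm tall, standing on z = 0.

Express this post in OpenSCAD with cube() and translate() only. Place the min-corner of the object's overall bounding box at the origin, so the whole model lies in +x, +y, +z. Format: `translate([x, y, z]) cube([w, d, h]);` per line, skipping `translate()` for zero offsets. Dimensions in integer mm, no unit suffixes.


cube([64, 163, 2122]);


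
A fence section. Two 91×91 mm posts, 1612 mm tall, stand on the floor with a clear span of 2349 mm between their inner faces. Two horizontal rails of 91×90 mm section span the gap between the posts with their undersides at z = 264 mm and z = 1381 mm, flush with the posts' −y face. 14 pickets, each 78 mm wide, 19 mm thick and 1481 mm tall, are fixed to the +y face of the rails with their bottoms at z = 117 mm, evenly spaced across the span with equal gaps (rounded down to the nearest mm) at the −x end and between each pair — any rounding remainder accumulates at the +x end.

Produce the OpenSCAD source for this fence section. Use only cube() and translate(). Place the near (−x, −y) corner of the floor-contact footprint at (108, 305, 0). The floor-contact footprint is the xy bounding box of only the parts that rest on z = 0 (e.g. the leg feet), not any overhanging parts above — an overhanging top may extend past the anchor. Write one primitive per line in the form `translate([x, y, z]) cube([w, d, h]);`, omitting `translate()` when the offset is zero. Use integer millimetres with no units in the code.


translate([108, 305, 0]) cube([91, 91, 1612]);
translate([2548, 305, 0]) cube([91, 91, 1612]);
translate([199, 305, 264]) cube([2349, 91, 90]);
translate([199, 305, 1381]) cube([2349, 91, 90]);
translate([282, 396, 117]) cube([78, 19, 1481]);
translate([443, 396, 117]) cube([78, 19, 1481]);
translate([604, 396, 117]) cube([78, 19, 1481]);
translate([765, 396, 117]) cube([78, 19, 1481]);
translate([926, 396, 117]) cube([78, 19, 1481]);
translate([1087, 396, 117]) cube([78, 19, 1481]);
translate([1248, 396, 117]) cube([78, 19, 1481]);
translate([1409, 396, 117]) cube([78, 19, 1481]);
translate([1570, 396, 117]) cube([78, 19, 1481]);
translate([1731, 396, 117]) cube([78, 19, 1481]);
translate([1892, 396, 117]) cube([78, 19, 1481]);
translate([2053, 396, 117]) cube([78, 19, 1481]);
translate([2214, 396, 117]) cube([78, 19, 1481]);
translate([2375, 396, 117]) cube([78, 19, 1481]);


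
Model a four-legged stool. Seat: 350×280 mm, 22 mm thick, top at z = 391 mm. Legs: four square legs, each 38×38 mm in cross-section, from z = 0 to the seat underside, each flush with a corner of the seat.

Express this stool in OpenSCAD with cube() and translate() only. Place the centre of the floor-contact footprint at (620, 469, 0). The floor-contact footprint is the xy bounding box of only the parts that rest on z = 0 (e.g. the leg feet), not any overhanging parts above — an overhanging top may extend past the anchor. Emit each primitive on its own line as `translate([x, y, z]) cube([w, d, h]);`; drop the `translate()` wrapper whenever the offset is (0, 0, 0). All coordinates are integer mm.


translate([445, 329, 369]) cube([350, 280, 22]);
translate([445, 329, 0]) cube([38, 38, 369]);
translate([757, 329, 0]) cube([38, 38, 369]);
translate([445, 571, 0]) cube([38, 38, 369]);
translate([757, 571, 0]) cube([38, 38, 369]);


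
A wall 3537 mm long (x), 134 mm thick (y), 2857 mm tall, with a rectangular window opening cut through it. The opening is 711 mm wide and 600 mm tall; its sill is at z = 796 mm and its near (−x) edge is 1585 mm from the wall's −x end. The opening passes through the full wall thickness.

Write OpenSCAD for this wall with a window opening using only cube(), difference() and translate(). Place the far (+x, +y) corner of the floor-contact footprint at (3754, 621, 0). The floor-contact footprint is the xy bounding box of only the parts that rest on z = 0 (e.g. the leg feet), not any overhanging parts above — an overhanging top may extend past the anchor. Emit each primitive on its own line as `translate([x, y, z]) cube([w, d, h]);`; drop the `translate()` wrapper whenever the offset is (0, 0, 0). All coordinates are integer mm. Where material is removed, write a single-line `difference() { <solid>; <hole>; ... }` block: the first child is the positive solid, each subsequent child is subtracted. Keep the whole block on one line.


difference() { translate([217, 487, 0]) cube([3537, 134, 2857]); translate([1802, 487, 796]) cube([711, 134, 600]); }


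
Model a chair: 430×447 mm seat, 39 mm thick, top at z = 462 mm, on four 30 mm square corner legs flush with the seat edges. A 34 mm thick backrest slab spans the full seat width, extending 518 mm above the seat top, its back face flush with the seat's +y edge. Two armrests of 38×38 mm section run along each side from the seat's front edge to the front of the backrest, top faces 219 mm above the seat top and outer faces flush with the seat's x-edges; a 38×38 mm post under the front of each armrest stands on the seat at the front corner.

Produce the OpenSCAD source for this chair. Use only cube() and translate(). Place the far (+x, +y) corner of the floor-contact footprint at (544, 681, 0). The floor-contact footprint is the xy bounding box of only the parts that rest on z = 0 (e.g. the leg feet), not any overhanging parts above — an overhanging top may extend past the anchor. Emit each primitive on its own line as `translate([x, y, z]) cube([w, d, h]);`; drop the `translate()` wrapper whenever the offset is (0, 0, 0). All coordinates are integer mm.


translate([114, 234, 423]) cube([430, 447, 39]);
translate([114, 234, 0]) cube([30, 30, 423]);
translate([514, 234, 0]) cube([30, 30, 423]);
translate([114, 651, 0]) cube([30, 30, 423]);
translate([514, 651, 0]) cube([30, 30, 423]);
translate([114, 647, 462]) cube([430, 34, 518]);
translate([114, 234, 643]) cube([38, 413, 38]);
translate([506, 234, 643]) cube([38, 413, 38]);
translate([114, 234, 462]) cube([38, 38, 181]);
translate([506, 234, 462]) cube([38, 38, 181]);


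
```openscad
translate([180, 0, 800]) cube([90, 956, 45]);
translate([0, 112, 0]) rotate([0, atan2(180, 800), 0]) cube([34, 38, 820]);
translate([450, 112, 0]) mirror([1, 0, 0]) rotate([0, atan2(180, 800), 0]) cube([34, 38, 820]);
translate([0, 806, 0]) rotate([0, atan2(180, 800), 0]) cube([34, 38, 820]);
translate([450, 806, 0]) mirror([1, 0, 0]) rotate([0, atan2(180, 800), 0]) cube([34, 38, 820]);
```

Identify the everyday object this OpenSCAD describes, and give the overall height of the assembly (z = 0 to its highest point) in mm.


A sawhorse. The overall height is 845 mm.

A beam across two mirrored pairs of raked legs — a sawhorse. The beam's underside is at z = 800 (matching the legs' vertical rise in atan2(180, 800)) and the beam is 45 mm tall, so its top is at 800 + 45 = 845 mm. The raked legs top out at the beam's underside, so that is the highest point.


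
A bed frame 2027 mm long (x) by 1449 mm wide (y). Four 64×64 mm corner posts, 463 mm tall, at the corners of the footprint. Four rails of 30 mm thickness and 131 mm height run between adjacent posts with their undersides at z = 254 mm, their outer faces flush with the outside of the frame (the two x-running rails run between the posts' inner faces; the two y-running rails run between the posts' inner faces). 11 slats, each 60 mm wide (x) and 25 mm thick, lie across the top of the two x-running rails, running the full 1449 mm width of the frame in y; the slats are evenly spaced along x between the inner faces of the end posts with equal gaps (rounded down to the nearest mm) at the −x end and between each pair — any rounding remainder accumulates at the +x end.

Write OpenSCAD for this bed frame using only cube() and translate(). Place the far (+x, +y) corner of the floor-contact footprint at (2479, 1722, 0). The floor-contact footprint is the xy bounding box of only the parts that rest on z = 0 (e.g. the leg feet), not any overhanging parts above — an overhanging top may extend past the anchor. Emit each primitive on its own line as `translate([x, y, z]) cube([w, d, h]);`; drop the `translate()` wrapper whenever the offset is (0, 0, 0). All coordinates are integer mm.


// slat z = rail_z + rail_h = 254 + 131 = 385
// slat gap = ⌊(1899 − 11·60) / 12⌋ = 103
translate([452, 273, 0]) cube([64, 64, 463]);
translate([452, 1658, 0]) cube([64, 64, 463]);
translate([2415, 273, 0]) cube([64, 64, 463]);
translate([2415, 1658, 0]) cube([64, 64, 463]);
translate([516, 273, 254]) cube([1899, 30, 131]);
translate([516, 1692, 254]) cube([1899, 30, 131]);
translate([452, 337, 254]) cube([30, 1321, 131]);
translate([2449, 337, 254]) cube([30, 1321, 131]);
translate([619, 273, 385]) cube([60, 1449, 25]);
translate([782, 273, 385]) cube([60, 1449, 25]);
translate([945, 273, 385]) cube([60, 1449, 25]);
translate([1108, 273, 385]) cube([60, 1449, 25]);
translate([1271, 273, 385]) cube([60, 1449, 25]);
translate([1434, 273, 385]) cube([60, 1449, 25]);
translate([1597, 273, 385]) cube([60, 1449, 25]);
translate([1760, 273, 385]) cube([60, 1449, 25]);
translate([1923, 273, 385]) cube([60, 1449, 25]);
translate([2086, 273, 385]) cube([60, 1449, 25]);
translate([2249, 273, 385]) cube([60, 1449, 25]);


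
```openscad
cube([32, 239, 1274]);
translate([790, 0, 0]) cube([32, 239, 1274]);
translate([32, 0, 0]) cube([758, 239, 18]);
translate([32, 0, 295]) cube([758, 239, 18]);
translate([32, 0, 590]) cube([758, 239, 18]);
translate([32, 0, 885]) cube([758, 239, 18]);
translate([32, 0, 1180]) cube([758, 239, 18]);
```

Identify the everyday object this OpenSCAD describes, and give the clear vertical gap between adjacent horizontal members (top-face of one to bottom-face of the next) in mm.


A bookshelf. The clear shelf gap is 277 mm.

Two tall side panels with 5 horizontal boards between them — a bookshelf. The first two shelf undersides are at z = 0 and z = 295; with shelf thickness 18, the clear gap is 295 − 0 − 18 = 277 mm.


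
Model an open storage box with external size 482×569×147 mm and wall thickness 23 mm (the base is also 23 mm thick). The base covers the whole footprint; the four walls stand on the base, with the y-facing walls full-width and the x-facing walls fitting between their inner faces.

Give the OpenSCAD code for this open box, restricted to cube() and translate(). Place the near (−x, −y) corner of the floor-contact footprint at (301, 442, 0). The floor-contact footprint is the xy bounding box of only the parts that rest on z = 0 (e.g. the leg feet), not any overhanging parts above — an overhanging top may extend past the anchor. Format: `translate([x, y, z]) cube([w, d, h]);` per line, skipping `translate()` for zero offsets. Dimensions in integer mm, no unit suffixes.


translate([301, 442, 0]) cube([482, 569, 23]);
translate([301, 442, 23]) cube([482, 23, 124]);
translate([301, 988, 23]) cube([482, 23, 124]);
translate([301, 465, 23]) cube([23, 523, 124]);
translate([760, 465, 23]) cube([23, 523, 124]);


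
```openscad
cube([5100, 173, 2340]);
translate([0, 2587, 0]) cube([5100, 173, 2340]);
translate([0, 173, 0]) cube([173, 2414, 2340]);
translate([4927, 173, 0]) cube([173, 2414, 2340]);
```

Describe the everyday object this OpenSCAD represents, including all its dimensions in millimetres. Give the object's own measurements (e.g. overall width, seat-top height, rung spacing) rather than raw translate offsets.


The wall frame of a small rectangular building: four walls, each 2340 mm tall and 173 mm thick, enclosing a footprint 5100 mm (x) by 2760 mm (y) outside-to-outside, with no floor or roof. The front and back walls (the −y and +y sides) span the full width; the two side walls fit between them.


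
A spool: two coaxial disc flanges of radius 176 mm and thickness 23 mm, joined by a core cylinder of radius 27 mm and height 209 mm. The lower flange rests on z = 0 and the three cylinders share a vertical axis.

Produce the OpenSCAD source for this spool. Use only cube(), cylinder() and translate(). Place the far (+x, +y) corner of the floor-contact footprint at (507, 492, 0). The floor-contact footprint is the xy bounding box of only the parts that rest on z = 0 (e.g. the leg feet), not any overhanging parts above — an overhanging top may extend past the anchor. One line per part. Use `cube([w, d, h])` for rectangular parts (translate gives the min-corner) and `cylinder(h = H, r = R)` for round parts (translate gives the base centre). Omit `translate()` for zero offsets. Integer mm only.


translate([331, 316, 0]) cylinder(h = 23, r = 176);
translate([331, 316, 23]) cylinder(h = 209, r = 27);
translate([331, 316, 232]) cylinder(h = 23, r = 176);


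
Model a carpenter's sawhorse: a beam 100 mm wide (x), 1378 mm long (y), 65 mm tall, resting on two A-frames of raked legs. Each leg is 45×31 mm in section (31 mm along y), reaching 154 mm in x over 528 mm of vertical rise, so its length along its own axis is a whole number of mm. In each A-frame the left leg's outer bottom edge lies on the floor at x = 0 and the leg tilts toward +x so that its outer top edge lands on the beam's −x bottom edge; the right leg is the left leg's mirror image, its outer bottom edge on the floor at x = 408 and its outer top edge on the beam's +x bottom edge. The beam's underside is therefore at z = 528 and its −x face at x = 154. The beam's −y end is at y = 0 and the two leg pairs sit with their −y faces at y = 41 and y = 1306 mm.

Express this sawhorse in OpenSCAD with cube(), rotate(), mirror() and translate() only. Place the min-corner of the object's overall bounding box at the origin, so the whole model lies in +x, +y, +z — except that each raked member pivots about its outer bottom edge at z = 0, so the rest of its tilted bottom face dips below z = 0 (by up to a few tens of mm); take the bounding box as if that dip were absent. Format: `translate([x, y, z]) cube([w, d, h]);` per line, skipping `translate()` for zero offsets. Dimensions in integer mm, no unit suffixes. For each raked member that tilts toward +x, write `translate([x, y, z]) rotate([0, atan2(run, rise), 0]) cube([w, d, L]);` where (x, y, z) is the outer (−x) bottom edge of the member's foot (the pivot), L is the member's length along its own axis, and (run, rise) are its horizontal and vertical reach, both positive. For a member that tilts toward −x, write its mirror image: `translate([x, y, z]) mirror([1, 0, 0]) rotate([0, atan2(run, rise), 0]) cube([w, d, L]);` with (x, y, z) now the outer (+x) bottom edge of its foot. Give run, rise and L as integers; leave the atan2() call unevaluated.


// leg length = √(154² + 528²) = 550
// right-leg outer foot x = 2·154 + 100 = 408
// beam min-corner = (154, 0, 528)
translate([154, 0, 528]) cube([100, 1378, 65]);
translate([0, 41, 0]) rotate([0, atan2(154, 528), 0]) cube([45, 31, 550]);
translate([408, 41, 0]) mirror([1, 0, 0]) rotate([0, atan2(154, 528), 0]) cube([45, 31, 550]);
translate([0, 1306, 0]) rotate([0, atan2(154, 528), 0]) cube([45, 31, 550]);
translate([408, 1306, 0]) mirror([1, 0, 0]) rotate([0, atan2(154, 528), 0]) cube([45, 31, 550]);


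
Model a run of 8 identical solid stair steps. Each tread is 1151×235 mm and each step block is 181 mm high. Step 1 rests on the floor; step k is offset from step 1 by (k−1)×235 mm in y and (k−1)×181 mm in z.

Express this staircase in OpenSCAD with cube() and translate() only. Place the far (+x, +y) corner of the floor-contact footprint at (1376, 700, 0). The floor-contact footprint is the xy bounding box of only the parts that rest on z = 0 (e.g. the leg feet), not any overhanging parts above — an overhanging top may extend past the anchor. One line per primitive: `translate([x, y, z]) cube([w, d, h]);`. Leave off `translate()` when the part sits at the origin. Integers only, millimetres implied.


translate([225, 465, 0]) cube([1151, 235, 181]);
translate([225, 700, 181]) cube([1151, 235, 181]);
translate([225, 935, 362]) cube([1151, 235, 181]);
translate([225, 1170, 543]) cube([1151, 235, 181]);
translate([225, 1405, 724]) cube([1151, 235, 181]);
translate([225, 1640, 905]) cube([1151, 235, 181]);
translate([225, 1875, 1086]) cube([1151, 235, 181]);
translate([225, 2110, 1267]) cube([1151, 235, 181]);


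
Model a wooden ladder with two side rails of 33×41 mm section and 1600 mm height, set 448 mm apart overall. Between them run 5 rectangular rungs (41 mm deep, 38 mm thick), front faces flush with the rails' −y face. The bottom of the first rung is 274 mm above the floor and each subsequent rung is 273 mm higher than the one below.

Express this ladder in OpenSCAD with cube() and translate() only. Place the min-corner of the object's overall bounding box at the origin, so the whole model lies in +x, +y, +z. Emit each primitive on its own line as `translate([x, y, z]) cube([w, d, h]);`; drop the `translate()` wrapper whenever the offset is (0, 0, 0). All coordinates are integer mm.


cube([33, 41, 1600]);
translate([415, 0, 0]) cube([33, 41, 1600]);
translate([33, 0, 274]) cube([382, 41, 38]);
translate([33, 0, 547]) cube([382, 41, 38]);
translate([33, 0, 820]) cube([382, 41, 38]);
translate([33, 0, 1093]) cube([382, 41, 38]);
translate([33, 0, 1366]) cube([382, 41, 38]);
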